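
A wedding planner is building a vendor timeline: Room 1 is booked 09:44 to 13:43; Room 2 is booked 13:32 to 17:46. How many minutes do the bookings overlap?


Interval A: [584, 823] minutes from midnight
Interval B: [812, 1066] minutes from midnight
Overlap start = max(584, 812) = 812
Overlap end = min(823, 1066) = 823
Overlap = 823 - 812 = 11 minutes

11


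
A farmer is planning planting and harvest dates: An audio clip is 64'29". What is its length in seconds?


Minutes: 64
Seconds: 29
Convert minutes to seconds: 64 x 60 = 3840
Add remaining seconds: 3840 + 29 = 3869

3869


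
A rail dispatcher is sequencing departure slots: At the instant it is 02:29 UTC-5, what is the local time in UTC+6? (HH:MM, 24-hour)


Local time: 02:29 at UTC-5 (offset -5h)
Target zone: UTC+6 (offset 6h)
Difference: 6 - (-5) = 11 hours
Calculation: 2 + (11) = 13
Result: 13:29

13:29


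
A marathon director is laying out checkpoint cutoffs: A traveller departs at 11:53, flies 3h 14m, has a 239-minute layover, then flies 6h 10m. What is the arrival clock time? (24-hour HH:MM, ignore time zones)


Depart: 11:53
Leg 1: +194 min -> 15:07
Layover: +239 min -> 19:06
Leg 2: +370 min -> 01:16
Total travel: 803 minutes = 13h 23m
Arrival: 01:16

01:16


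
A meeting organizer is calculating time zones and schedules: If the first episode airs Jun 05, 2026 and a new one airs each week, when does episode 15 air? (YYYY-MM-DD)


First occurrence: 2026-06-05 (occurrence 1)
Each occurrence is 7 days after the previous.
Occurrence 15 is 14 weeks after the first.
14 weeks = 98 days
2026-06-05 + 98 days = 2026-09-11

2026-09-11


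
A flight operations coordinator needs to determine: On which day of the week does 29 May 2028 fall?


Date: 2028-05-29
January 1, 2028 is a Saturday
Day of year: 150
Offset from Jan 1: 149 days
149 mod 7 = 2
Result: Monday

Monday


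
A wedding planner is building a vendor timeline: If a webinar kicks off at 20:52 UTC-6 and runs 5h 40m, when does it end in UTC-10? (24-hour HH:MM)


Start: 20:52 in UTC-6
Step 1 - add duration:
  minutes: 52 + 40 = 92 (carry 1h)
  hours: 20 + 5 + 1 = 26
  end in UTC-6: 02:32
Step 2 - convert UTC-6 -> UTC-10:
  offset difference: -10 - (-6) = -4 hours
  2 + (-4) = -2 -> mod 24 = 22
Result: 22:32 in UTC-10

22:32


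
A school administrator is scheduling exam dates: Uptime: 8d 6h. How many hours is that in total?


Days: 8
Extra hours: 6
Hours per day: 24
Days to hours: 8 x 24 = 192
Total: 192 + 6 = 198

198


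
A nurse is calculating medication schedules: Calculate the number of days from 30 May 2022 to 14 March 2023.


Start date: 2022-05-30
End date: 2023-03-14
May 2022: +2 days
Jun 2022: +30 days
Jul 2022: +31 days
... (8 more months)
Total: 288 days

288


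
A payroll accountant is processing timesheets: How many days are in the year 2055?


Year: 2055
Check leap year rules:
Divisible by 4? No
2055 is not a leap year
Days: 365

365


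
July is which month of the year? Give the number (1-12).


Calendar month order:
6. June
7. July <--
8. August
July is month number 7

7


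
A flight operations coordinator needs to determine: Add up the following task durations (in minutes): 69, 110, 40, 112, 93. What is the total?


Durations: 69, 110, 40, 112, 93
Running sum: 69
+ 110 = 179
+ 40 = 219
+ 112 = 331
+ 93 = 424
Total duration: 424 minutes
That is 7 hours and 4 minutes

424


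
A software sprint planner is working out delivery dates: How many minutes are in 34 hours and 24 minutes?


Hours: 34
Minutes: 24
Convert hours to minutes: 34 x 60 = 2040
Add remaining minutes: 2040 + 24 = 2064

2064


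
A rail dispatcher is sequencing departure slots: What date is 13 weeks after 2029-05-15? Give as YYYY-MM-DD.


Start: 2029-05-15
Weeks to add: 13
Convert to days: 13 x 7 = 91 days
Add 91 days to 2029-05-15
Result: 2029-08-14

2029-08-14


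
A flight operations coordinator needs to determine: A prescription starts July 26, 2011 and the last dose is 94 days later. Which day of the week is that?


Start: 2011-07-26 (Tuesday)
Step 1 - find target date: add 94 days
  2011-07-26 + 94 days = 2011-10-28
Step 2 - day of week:
  94 mod 7 = 3
  Tuesday + 3 days -> Friday
Result: Friday (2011-10-28)

Friday


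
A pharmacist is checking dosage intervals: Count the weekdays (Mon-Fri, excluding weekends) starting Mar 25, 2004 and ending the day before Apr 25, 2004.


Start: 2004-03-25 (Thursday)
End (exclusive): 2004-04-25 (Sunday)
Total calendar days: 31
Full weeks: 31 // 7 = 4 -> 20 weekdays
Remaining 3 days starting on Thursday:
  Thu(w), Fri(w), Sat(-) -> 2 weekdays
Total business days: 20 + 2 = 22

22


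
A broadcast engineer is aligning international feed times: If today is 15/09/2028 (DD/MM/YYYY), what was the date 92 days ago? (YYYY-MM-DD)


Start: 2028-09-15
Subtracting 92 days
Days already passed in September: 15
After going back through September: 77 more days to subtract
August 2028: 31 days, 46 remaining
July 2028: 31 days, 15 remaining
June 2028 has 30 days, need 15
Result: 2028-06-15

2028-06-15


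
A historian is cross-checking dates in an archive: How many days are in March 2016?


Month: March
Year: 2016
March is a 31-day month
Total: 31 days

31


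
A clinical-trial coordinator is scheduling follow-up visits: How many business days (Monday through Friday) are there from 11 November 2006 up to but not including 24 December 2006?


Start: 2006-11-11 (Saturday)
End (exclusive): 2006-12-24 (Sunday)
Total calendar days: 43
Full weeks: 43 // 7 = 6 -> 30 weekdays
Remaining 1 days starting on Saturday:
  Sat(-) -> 0 weekdays
Total business days: 30 + 0 = 30

30


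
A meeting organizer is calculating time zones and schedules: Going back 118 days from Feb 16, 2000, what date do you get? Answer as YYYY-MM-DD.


Start: 2000-02-16
Subtracting 118 days
Days already passed in February: 16
After going back through February: 102 more days to subtract
January 2000: 31 days, 71 remaining
December 1999: 31 days, 40 remaining
November 1999: 30 days, 10 remaining
October 1999 has 31 days, need 10
Result: 1999-10-21

1999-10-21


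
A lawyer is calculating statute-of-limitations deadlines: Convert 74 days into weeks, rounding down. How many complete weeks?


Total days: 74
Days per week: 7
Division: 74 / 7 = 10 remainder 4
Complete weeks: 10
Remaining days: 4

10


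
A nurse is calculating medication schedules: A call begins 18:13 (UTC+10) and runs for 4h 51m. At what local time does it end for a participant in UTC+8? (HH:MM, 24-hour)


Start: 18:13 in UTC+10
Step 1 - add duration:
  minutes: 13 + 51 = 64 (carry 1h)
  hours: 18 + 4 + 1 = 23
  end in UTC+10: 23:04
Step 2 - convert UTC+10 -> UTC+8:
  offset difference: 8 - (10) = -2 hours
  23 + (-2) = 21 -> mod 24 = 21
Result: 21:04 in UTC+8

21:04


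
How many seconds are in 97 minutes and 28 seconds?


Minutes: 97
Seconds: 28
Convert minutes to seconds: 97 x 60 = 5820
Add remaining seconds: 5820 + 28 = 5848

5848


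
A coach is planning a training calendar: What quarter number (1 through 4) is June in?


Month: June (month 6)
Q1: January-March (months 1-3)
Q2: April-June (months 4-6)
Q3: July-September (months 7-9)
Q4: October-December (months 10-12)
Month 6 falls in Q2

2


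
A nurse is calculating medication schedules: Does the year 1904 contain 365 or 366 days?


Year: 1904
Check leap year rules:
Divisible by 4? Yes
Divisible by 100? No
1904 is a leap year
Days: 366

366


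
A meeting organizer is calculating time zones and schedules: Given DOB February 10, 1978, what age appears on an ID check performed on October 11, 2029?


Birth: 1978-02-10
Reference: 2029-10-11
Year difference: 2029 - 1978 = 51
Has birthday (02-10) occurred by 10-11? Yes
Age in full years: 51

51


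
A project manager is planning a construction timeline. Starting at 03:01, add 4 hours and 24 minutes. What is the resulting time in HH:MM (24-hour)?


Start time: 03:01
Adding: 4 hours 24 minutes
Minutes: 1 + 24 = 25
Hours: 3 + 4 + 0 = 7
Result: 07:25

07:25


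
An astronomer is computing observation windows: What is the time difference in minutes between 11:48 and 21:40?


Start time: 11:48 = 708 minutes from midnight
End time: 21:40 = 1300 minutes from midnight
Difference: 1300 - 708 = 592 minutes
That is 9 hours and 52 minutes

592


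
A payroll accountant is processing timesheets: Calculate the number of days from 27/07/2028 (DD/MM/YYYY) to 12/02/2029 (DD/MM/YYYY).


Start date: 2028-07-27
End date: 2029-02-12
Jul 2028: +5 days
Aug 2028: +31 days
Sep 2028: +30 days
... (5 more months)
Total: 200 days

200


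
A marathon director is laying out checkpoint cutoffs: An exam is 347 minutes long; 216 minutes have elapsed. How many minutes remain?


Total budget: 347 minutes
Time used: 216 minutes
Remaining: 347 - 216 = 131 minutes
Percent used: 62.2%
Percent remaining: 37.8%

131


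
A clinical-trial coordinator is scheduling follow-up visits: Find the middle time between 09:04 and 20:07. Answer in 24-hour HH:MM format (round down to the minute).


Start time: 09:04 = 544 minutes from midnight
End time: 20:07 = 1207 minutes from midnight
Sum: 544 + 1207 = 1751
Midpoint: 1751 / 2 = 875 minutes
Convert: 875 / 60 = 14 hours, 35 minutes
Result: 14:35

14:35


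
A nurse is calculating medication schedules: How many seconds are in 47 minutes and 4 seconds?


Minutes: 47
Extra seconds: 4
Seconds per minute: 60
Minutes to seconds: 47 x 60 = 2820
Total: 2820 + 4 = 2824

2824


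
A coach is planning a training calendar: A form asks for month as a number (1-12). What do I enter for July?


Calendar month order:
6. June
7. July <--
8. August
July is month number 7

7


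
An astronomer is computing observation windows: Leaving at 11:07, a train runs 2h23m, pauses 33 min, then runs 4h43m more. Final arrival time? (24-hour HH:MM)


Depart: 11:07
Leg 1: +143 min -> 13:30
Layover: +33 min -> 14:03
Leg 2: +283 min -> 18:46
Total travel: 459 minutes = 7h 39m
Arrival: 18:46

18:46


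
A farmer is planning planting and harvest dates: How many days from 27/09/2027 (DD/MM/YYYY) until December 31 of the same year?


Start: September 27, 2027
End: December 31, 2027
Days left in September: 3
October: 31
November: 30
December: 31
Sum of remaining months: 92
Total: 3 + 92 = 95

95


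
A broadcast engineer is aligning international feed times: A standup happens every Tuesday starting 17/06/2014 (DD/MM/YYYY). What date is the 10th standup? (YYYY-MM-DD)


First occurrence: 2014-06-17 (occurrence 1)
Each occurrence is 7 days after the previous.
Occurrence 10 is 9 weeks after the first.
9 weeks = 63 days
2014-06-17 + 63 days = 2014-08-19

2014-08-19


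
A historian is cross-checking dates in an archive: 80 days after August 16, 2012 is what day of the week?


Start: 2012-08-16 (Thursday)
Step 1 - find target date: add 80 days
  2012-08-16 + 80 days = 2012-11-04
Step 2 - day of week:
  80 mod 7 = 3
  Thursday + 3 days -> Sunday
Result: Sunday (2012-11-04)

Sunday


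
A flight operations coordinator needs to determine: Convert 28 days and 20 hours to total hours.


Days: 28
Extra hours: 20
Hours per day: 24
Days to hours: 28 x 24 = 672
Total: 672 + 20 = 692

692


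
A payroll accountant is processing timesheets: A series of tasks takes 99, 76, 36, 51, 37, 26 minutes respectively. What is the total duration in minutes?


Durations: 99, 76, 36, 51, 37, 26
Running sum: 99
+ 76 = 175
+ 36 = 211
+ 51 = 262
+ 37 = 299
+ 26 = 325
Total duration: 325 minutes
That is 5 hours and 25 minutes

325


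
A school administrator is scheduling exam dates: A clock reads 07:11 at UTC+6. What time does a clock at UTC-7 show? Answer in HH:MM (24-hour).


Local time: 07:11 at UTC+6 (offset 6h)
Target zone: UTC-7 (offset -7h)
Difference: -7 - (6) = -13 hours
Calculation: 7 + (-13) = -6
Wraparound: (-6) mod 24 = 18
Result: 18:11

18:11


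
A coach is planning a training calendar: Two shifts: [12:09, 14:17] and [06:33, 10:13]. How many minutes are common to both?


Interval A: [729, 857] minutes from midnight
Interval B: [393, 613] minutes from midnight
Overlap start = max(729, 393) = 729
Overlap end = min(857, 613) = 613
End <= start, so the intervals do not overlap: 0 minutes

0


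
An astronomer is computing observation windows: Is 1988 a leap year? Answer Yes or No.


Year: 1988
Divisible by 4? 1988 / 4 = 497.0 -> Yes
Divisible by 100? 1988 / 100 = 19.88 -> No
Divisible by 4 but not 100, so it IS a leap year

Yes


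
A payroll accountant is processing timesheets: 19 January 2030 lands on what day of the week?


Date: 2030-01-19
January 1, 2030 is a Tuesday
Day of year: 19
Offset from Jan 1: 18 days
18 mod 7 = 4
Result: Saturday

Saturday


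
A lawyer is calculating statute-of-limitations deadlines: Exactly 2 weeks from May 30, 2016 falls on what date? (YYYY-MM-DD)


Start: 2016-05-30
Weeks to add: 2
Convert to days: 2 x 7 = 14 days
Add 14 days to 2016-05-30
Result: 2016-06-13

2016-06-13


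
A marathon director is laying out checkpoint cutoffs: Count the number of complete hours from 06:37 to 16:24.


Start: 06:37
End: 16:24
Hour difference: 16 - 6 = 10 hours
Minute difference: 24 - 37 = -13 minutes
Total minutes: 587
Complete hours: 587 / 60 = 9 (remainder 47)

9


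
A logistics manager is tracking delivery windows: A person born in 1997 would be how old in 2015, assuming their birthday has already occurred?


Birth year: 1997
Current year: 2015
Age = current year - birth year
Age = 2015 - 1997 = 18

18


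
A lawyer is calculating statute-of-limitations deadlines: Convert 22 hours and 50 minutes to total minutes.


Hours: 22
Minutes: 50
Convert hours to minutes: 22 x 60 = 1320
Add remaining minutes: 1320 + 50 = 1370

1370


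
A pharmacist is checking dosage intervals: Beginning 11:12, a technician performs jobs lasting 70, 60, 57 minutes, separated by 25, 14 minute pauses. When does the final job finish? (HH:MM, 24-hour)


Start: 11:12 = 672 min from midnight
  after task 1 (70 min): 12:22
  after break (25 min): 12:47
  after task 2 (60 min): 13:47
  after break (14 min): 14:01
  after task 3 (57 min): 14:58
Total elapsed: 226 minutes
End time: 14:58

14:58


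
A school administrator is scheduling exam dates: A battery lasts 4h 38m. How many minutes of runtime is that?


Hours: 4
Extra minutes: 38
Minutes per hour: 60
Hours to minutes: 4 x 60 = 240
Total: 240 + 38 = 278

278


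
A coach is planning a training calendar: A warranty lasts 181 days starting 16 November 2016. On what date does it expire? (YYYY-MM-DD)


Start: 2016-11-16
Adding 181 days
Days remaining in November: 14
After November: 167 days still to add
December 2016: 31 days, 136 remaining
January 2017: 31 days, 105 remaining
February 2017: 28 days, 77 remaining
March 2017: 31 days, 46 remaining
Result: 2017-05-16

2017-05-16


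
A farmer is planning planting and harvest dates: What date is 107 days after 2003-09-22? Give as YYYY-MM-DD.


Start: 2003-09-22
Adding 107 days
Days remaining in September: 8
After September: 99 days still to add
October 2003: 31 days, 68 remaining
November 2003: 30 days, 38 remaining
December 2003: 31 days, 7 remaining
January 2004 has 31 days, need 7
Result: 2004-01-07

2004-01-07


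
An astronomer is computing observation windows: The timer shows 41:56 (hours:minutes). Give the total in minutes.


Hours: 41
Minutes: 56
Convert hours to minutes: 41 x 60 = 2460
Add remaining minutes: 2460 + 56 = 2516

2516


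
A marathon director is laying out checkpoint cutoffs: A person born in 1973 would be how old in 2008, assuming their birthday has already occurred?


Birth year: 1973
Current year: 2008
Age = current year - birth year
Age = 2008 - 1973 = 35

35


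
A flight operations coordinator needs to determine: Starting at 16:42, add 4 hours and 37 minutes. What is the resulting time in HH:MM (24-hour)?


Start time: 16:42
Adding: 4 hours 37 minutes
Minutes: 42 + 37 = 79
Minute overflow: 79 >= 60, so carry 1 hour, minutes = 19
Hours: 16 + 4 + 1 = 21
Result: 21:19

21:19


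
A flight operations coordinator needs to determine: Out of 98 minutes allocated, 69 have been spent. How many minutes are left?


Total budget: 98 minutes
Time used: 69 minutes
Remaining: 98 - 69 = 29 minutes
Percent used: 70.4%
Percent remaining: 29.6%

29


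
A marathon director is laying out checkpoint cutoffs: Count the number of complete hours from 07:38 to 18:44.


Start: 07:38
End: 18:44
Hour difference: 18 - 7 = 11 hours
Minute difference: 44 - 38 = 6 minutes
Total minutes: 666
Complete hours: 666 / 60 = 11 (remainder 6)

11


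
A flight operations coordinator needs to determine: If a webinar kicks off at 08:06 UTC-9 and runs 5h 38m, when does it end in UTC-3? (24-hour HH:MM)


Start: 08:06 in UTC-9
Step 1 - add duration:
  minutes: 6 + 38 = 44
  hours: 8 + 5 + 0 = 13
  end in UTC-9: 13:44
Step 2 - convert UTC-9 -> UTC-3:
  offset difference: -3 - (-9) = 6 hours
  13 + (6) = 19 -> mod 24 = 19
Result: 19:44 in UTC-3

19:44


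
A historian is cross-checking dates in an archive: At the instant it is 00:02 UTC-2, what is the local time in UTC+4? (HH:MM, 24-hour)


Local time: 00:02 at UTC-2 (offset -2h)
Target zone: UTC+4 (offset 4h)
Difference: 4 - (-2) = 6 hours
Calculation: 0 + (6) = 6
Result: 06:02

06:02


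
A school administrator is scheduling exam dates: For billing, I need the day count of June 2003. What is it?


Month: June
Year: 2003
June is a 30-day month
Total: 30 days

30


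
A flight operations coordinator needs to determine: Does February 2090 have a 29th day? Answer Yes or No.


Year: 2090
Divisible by 4? 2090 / 4 = 522.5 -> No
Not divisible by 4, so NOT a leap year

No


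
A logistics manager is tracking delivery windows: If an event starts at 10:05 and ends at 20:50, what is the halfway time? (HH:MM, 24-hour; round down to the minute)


Start time: 10:05 = 605 minutes from midnight
End time: 20:50 = 1250 minutes from midnight
Sum: 605 + 1250 = 1855
Midpoint: 1855 / 2 = 927 minutes
Convert: 927 / 60 = 15 hours, 27 minutes
Result: 15:27

15:27


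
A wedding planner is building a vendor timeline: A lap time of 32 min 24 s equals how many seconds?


Minutes: 32
Seconds: 24
Convert minutes to seconds: 32 x 60 = 1920
Add remaining seconds: 1920 + 24 = 1944

1944


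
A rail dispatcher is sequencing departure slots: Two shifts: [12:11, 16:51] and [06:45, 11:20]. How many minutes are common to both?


Interval A: [731, 1011] minutes from midnight
Interval B: [405, 680] minutes from midnight
Overlap start = max(731, 405) = 731
Overlap end = min(1011, 680) = 680
End <= start, so the intervals do not overlap: 0 minutes

0


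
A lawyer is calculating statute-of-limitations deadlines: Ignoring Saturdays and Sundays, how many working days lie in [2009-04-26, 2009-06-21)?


Start: 2009-04-26 (Sunday)
End (exclusive): 2009-06-21 (Sunday)
Total calendar days: 56
Full weeks: 56 // 7 = 8 -> 40 weekdays
Remaining 0 days starting on Sunday:
Total business days: 40 + 0 = 40

40


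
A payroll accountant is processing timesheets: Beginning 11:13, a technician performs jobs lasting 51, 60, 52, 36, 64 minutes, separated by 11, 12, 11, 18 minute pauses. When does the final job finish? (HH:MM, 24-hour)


Start: 11:13 = 673 min from midnight
  after task 1 (51 min): 12:04
  after break (11 min): 12:15
  after task 2 (60 min): 13:15
  after break (12 min): 13:27
  after task 3 (52 min): 14:19
  after break (11 min): 14:30
  after task 4 (36 min): 15:06
  after break (18 min): 15:24
  after task 5 (64 min): 16:28
Total elapsed: 315 minutes
End time: 16:28

16:28


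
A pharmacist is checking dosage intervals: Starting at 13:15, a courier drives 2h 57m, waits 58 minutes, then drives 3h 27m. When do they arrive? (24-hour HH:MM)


Depart: 13:15
Leg 1: +177 min -> 16:12
Layover: +58 min -> 17:10
Leg 2: +207 min -> 20:37
Total travel: 442 minutes = 7h 22m
Arrival: 20:37

20:37


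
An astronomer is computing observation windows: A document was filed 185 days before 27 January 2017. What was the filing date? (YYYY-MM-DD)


Start: 2017-01-27
Subtracting 185 days
Days already passed in January: 27
After going back through January: 158 more days to subtract
December 2016: 31 days, 127 remaining
November 2016: 30 days, 97 remaining
October 2016: 31 days, 66 remaining
September 2016: 30 days, 36 remaining
Result: 2016-07-26

2016-07-26


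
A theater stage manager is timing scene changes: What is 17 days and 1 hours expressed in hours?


Days: 17
Extra hours: 1
Hours per day: 24
Days to hours: 17 x 24 = 408
Total: 408 + 1 = 409

409


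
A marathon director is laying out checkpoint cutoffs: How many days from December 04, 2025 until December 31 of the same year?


Start: December 04, 2025
End: December 31, 2025
Days left in December: 27
Total: 27 days

27


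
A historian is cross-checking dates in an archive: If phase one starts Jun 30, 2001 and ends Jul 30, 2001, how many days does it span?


Start date: 2001-06-30
End date: 2001-07-30
Jun 2001: +1 days
Jul 2001: +29 days
Total: 30 days

30


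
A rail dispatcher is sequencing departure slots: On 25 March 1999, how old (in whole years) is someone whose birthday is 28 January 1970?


Birth: 1970-01-28
Reference: 1999-03-25
Year difference: 1999 - 1970 = 29
Has birthday (01-28) occurred by 03-25? Yes
Age in full years: 29

29


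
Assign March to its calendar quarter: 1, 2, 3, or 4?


Month: March (month 3)
Q1: January-March (months 1-3)
Q2: April-June (months 4-6)
Q3: July-September (months 7-9)
Q4: October-December (months 10-12)
Month 3 falls in Q1

1


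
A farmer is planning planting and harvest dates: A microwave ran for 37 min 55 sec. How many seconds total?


Minutes: 37
Extra seconds: 55
Seconds per minute: 60
Minutes to seconds: 37 x 60 = 2220
Total: 2220 + 55 = 2275

2275


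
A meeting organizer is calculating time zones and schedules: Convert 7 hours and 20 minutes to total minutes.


Hours: 7
Extra minutes: 20
Minutes per hour: 60
Hours to minutes: 7 x 60 = 420
Total: 420 + 20 = 440

440


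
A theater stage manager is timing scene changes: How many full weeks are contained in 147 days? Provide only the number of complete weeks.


Total days: 147
Days per week: 7
Division: 147 / 7 = 21 remainder 0
Complete weeks: 21
Remaining days: 0

21


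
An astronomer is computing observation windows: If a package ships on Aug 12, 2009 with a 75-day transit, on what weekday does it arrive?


Start: 2009-08-12 (Wednesday)
Step 1 - find target date: add 75 days
  2009-08-12 + 75 days = 2009-10-26
Step 2 - day of week:
  75 mod 7 = 5
  Wednesday + 5 days -> Monday
Result: Monday (2009-10-26)

Monday


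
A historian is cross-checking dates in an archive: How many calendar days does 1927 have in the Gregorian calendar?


Year: 1927
Check leap year rules:
Divisible by 4? No
1927 is not a leap year
Days: 365

365


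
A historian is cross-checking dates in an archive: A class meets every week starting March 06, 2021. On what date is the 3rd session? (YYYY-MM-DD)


First occurrence: 2021-03-06 (occurrence 1)
Each occurrence is 7 days after the previous.
Occurrence 3 is 2 weeks after the first.
2 weeks = 14 days
2021-03-06 + 14 days = 2021-03-20

2021-03-20


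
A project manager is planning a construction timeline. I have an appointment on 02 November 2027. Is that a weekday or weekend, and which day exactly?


Date: 2027-11-02
January 1, 2027 is a Friday
Day of year: 306
Offset from Jan 1: 305 days
305 mod 7 = 4
Result: Tuesday

Tuesday


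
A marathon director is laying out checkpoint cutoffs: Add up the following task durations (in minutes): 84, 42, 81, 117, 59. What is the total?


Durations: 84, 42, 81, 117, 59
Running sum: 84
+ 42 = 126
+ 81 = 207
+ 117 = 324
+ 59 = 383
Total duration: 383 minutes
That is 6 hours and 23 minutes

383


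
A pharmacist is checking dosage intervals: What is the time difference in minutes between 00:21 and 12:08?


Start time: 00:21 = 21 minutes from midnight
End time: 12:08 = 728 minutes from midnight
Difference: 728 - 21 = 707 minutes
That is 11 hours and 47 minutes

707


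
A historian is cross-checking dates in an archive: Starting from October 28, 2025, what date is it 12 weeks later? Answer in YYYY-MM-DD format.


Start: 2025-10-28
Weeks to add: 12
Convert to days: 12 x 7 = 84 days
Add 84 days to 2025-10-28
Result: 2026-01-20

2026-01-20


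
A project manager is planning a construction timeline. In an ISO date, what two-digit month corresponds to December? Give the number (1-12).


Calendar month order:
11. November
12. December <--
December is month number 12

12


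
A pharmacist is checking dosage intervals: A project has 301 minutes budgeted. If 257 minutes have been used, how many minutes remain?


Total budget: 301 minutes
Time used: 257 minutes
Remaining: 301 - 257 = 44 minutes
Percent used: 85.4%
Percent remaining: 14.6%

44


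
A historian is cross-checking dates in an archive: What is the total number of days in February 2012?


Month: February
Year: 2012
2012 is a leap year
February has 29 days
Total: 29 days

29


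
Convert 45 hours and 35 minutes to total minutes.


Hours: 45
Extra minutes: 35
Minutes per hour: 60
Hours to minutes: 45 x 60 = 2700
Total: 2700 + 35 = 2735

2735


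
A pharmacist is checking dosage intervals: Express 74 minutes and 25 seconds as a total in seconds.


Minutes: 74
Seconds: 25
Convert minutes to seconds: 74 x 60 = 4440
Add remaining seconds: 4440 + 25 = 4465

4465


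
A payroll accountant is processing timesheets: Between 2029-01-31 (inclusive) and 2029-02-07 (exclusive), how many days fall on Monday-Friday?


Start: 2029-01-31 (Wednesday)
End (exclusive): 2029-02-07 (Wednesday)
Total calendar days: 7
Full weeks: 7 // 7 = 1 -> 5 weekdays
Remaining 0 days starting on Wednesday:
Total business days: 5 + 0 = 5

5


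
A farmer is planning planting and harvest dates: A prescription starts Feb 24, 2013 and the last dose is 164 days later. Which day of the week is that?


Start: 2013-02-24 (Sunday)
Step 1 - find target date: add 164 days
  2013-02-24 + 164 days = 2013-08-07
Step 2 - day of week:
  164 mod 7 = 3
  Sunday + 3 days -> Wednesday
Result: Wednesday (2013-08-07)

Wednesday


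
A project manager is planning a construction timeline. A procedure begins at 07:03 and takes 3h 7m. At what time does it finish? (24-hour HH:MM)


Start time: 07:03
Adding: 3 hours 7 minutes
Minutes: 3 + 7 = 10
Hours: 7 + 3 + 0 = 10
Result: 10:10

10:10


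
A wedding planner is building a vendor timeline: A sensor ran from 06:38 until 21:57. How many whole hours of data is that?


Start: 06:38
End: 21:57
Hour difference: 21 - 6 = 15 hours
Minute difference: 57 - 38 = 19 minutes
Total minutes: 919
Complete hours: 919 / 60 = 15 (remainder 19)

15


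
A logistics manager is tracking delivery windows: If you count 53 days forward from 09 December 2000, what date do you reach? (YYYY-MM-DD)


Start: 2000-12-09
Adding 53 days
Days remaining in December: 22
After December: 31 days still to add
January 2001 has 31 days, need 31
Result: 2001-01-31

2001-01-31


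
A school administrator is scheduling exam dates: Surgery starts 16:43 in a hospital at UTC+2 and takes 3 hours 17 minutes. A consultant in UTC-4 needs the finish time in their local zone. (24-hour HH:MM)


Start: 16:43 in UTC+2
Step 1 - add duration:
  minutes: 43 + 17 = 60 (carry 1h)
  hours: 16 + 3 + 1 = 20
  end in UTC+2: 20:00
Step 2 - convert UTC+2 -> UTC-4:
  offset difference: -4 - (2) = -6 hours
  20 + (-6) = 14 -> mod 24 = 14
Result: 14:00 in UTC-4

14:00


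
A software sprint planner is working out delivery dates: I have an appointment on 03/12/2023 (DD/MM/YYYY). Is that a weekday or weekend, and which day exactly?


Date: 2023-12-03
January 1, 2023 is a Sunday
Day of year: 337
Offset from Jan 1: 336 days
336 mod 7 = 0
Result: Sunday

Sunday


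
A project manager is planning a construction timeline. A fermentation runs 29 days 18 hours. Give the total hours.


Days: 29
Extra hours: 18
Hours per day: 24
Days to hours: 29 x 24 = 696
Total: 696 + 18 = 714

714


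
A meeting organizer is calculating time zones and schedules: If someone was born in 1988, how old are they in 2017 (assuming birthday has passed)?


Birth year: 1988
Current year: 2017
Age = current year - birth year
Age = 2017 - 1988 = 29

29


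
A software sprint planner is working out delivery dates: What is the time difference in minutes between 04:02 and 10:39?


Start time: 04:02 = 242 minutes from midnight
End time: 10:39 = 639 minutes from midnight
Difference: 639 - 242 = 397 minutes
That is 6 hours and 37 minutes

397


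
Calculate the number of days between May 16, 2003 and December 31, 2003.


Start: May 16, 2003
End: December 31, 2003
Days left in May: 15
June: 30
July: 31
August: 31
September: 30
... plus remaining months
Sum of remaining months: 214
Total: 15 + 214 = 229

229


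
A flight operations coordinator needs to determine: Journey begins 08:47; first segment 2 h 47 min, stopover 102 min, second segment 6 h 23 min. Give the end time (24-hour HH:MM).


Depart: 08:47
Leg 1: +167 min -> 11:34
Layover: +102 min -> 13:16
Leg 2: +383 min -> 19:39
Total travel: 652 minutes = 10h 52m
Arrival: 19:39

19:39


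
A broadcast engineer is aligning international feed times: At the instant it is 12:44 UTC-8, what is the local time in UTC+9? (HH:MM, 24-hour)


Local time: 12:44 at UTC-8 (offset -8h)
Target zone: UTC+9 (offset 9h)
Difference: 9 - (-8) = 17 hours
Calculation: 12 + (17) = 29
Wraparound: (29) mod 24 = 5
Result: 05:44

05:44


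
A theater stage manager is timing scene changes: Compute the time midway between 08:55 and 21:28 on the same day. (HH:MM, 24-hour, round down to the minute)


Start time: 08:55 = 535 minutes from midnight
End time: 21:28 = 1288 minutes from midnight
Sum: 535 + 1288 = 1823
Midpoint: 1823 / 2 = 911 minutes
Convert: 911 / 60 = 15 hours, 11 minutes
Result: 15:11

15:11


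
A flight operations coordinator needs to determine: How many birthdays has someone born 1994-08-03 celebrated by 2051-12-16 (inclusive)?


Birth: 1994-08-03
Reference: 2051-12-16
Year difference: 2051 - 1994 = 57
Has birthday (08-03) occurred by 12-16? Yes
Age in full years: 57

57


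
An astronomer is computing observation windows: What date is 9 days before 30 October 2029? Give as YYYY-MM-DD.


Start: 2029-10-30
Subtracting 9 days
Days already passed in October: 30
Result: 2029-10-21

2029-10-21


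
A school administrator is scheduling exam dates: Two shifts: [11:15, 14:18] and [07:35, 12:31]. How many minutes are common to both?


Interval A: [675, 858] minutes from midnight
Interval B: [455, 751] minutes from midnight
Overlap start = max(675, 455) = 675
Overlap end = min(858, 751) = 751
Overlap = 751 - 675 = 76 minutes

76


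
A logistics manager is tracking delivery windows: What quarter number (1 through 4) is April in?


Month: April (month 4)
Q1: January-March (months 1-3)
Q2: April-June (months 4-6)
Q3: July-September (months 7-9)
Q4: October-December (months 10-12)
Month 4 falls in Q2

2


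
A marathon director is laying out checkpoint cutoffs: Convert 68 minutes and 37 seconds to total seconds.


Minutes: 68
Extra seconds: 37
Seconds per minute: 60
Minutes to seconds: 68 x 60 = 4080
Total: 4080 + 37 = 4117

4117


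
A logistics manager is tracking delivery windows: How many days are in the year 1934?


Year: 1934
Check leap year rules:
Divisible by 4? No
1934 is not a leap year
Days: 365

365


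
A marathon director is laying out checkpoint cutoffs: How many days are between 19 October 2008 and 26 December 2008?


Start date: 2008-10-19
End date: 2008-12-26
Oct 2008: +13 days
Nov 2008: +30 days
Dec 2008: +25 days
Total: 68 days

68


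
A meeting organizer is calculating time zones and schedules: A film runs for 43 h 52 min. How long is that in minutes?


Hours: 43
Minutes: 52
Convert hours to minutes: 43 x 60 = 2580
Add remaining minutes: 2580 + 52 = 2632

2632


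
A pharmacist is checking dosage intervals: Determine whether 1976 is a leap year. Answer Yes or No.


Year: 1976
Divisible by 4? 1976 / 4 = 494.0 -> Yes
Divisible by 100? 1976 / 100 = 19.76 -> No
Divisible by 4 but not 100, so it IS a leap year

Yes


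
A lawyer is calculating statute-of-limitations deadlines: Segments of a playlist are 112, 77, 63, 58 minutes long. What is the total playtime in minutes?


Durations: 112, 77, 63, 58
Running sum: 112
+ 77 = 189
+ 63 = 252
+ 58 = 310
Total duration: 310 minutes
That is 5 hours and 10 minutes

310


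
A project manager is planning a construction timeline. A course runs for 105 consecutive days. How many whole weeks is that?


Total days: 105
Days per week: 7
Division: 105 / 7 = 15 remainder 0
Complete weeks: 15
Remaining days: 0

15


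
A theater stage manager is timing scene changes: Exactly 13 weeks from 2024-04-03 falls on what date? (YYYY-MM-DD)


Start: 2024-04-03
Weeks to add: 13
Convert to days: 13 x 7 = 91 days
Add 91 days to 2024-04-03
Result: 2024-07-03

2024-07-03


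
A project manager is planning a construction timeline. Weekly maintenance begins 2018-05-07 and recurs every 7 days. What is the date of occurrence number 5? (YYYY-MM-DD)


First occurrence: 2018-05-07 (occurrence 1)
Each occurrence is 7 days after the previous.
Occurrence 5 is 4 weeks after the first.
4 weeks = 28 days
2018-05-07 + 28 days = 2018-06-04

2018-06-04


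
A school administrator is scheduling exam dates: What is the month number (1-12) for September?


Calendar month order:
8. August
9. September <--
10. October
September is month number 9

9


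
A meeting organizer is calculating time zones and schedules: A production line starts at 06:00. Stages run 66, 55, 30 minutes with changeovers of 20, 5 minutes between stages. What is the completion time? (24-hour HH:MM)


Start: 06:00 = 360 min from midnight
  after task 1 (66 min): 07:06
  after break (20 min): 07:26
  after task 2 (55 min): 08:21
  after break (5 min): 08:26
  after task 3 (30 min): 08:56
Total elapsed: 176 minutes
End time: 08:56

08:56


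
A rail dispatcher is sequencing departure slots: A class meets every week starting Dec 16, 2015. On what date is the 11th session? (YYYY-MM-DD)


First occurrence: 2015-12-16 (occurrence 1)
Each occurrence is 7 days after the previous.
Occurrence 11 is 10 weeks after the first.
10 weeks = 70 days
2015-12-16 + 70 days = 2016-02-24

2016-02-24


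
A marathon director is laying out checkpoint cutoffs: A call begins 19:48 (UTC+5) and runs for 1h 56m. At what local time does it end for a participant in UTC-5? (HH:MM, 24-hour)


Start: 19:48 in UTC+5
Step 1 - add duration:
  minutes: 48 + 56 = 104 (carry 1h)
  hours: 19 + 1 + 1 = 21
  end in UTC+5: 21:44
Step 2 - convert UTC+5 -> UTC-5:
  offset difference: -5 - (5) = -10 hours
  21 + (-10) = 11 -> mod 24 = 11
Result: 11:44 in UTC-5

11:44


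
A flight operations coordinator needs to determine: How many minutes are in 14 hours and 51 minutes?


Hours: 14
Minutes: 51
Convert hours to minutes: 14 x 60 = 840
Add remaining minutes: 840 + 51 = 891

891


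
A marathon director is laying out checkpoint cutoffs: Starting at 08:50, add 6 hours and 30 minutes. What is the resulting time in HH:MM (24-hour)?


Start time: 08:50
Adding: 6 hours 30 minutes
Minutes: 50 + 30 = 80
Minute overflow: 80 >= 60, so carry 1 hour, minutes = 20
Hours: 8 + 6 + 1 = 15
Result: 15:20

15:20


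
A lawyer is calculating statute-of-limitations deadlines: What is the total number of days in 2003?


Year: 2003
Check leap year rules:
Divisible by 4? No
2003 is not a leap year
Days: 365

365


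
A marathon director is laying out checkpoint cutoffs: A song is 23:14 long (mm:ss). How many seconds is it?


Minutes: 23
Extra seconds: 14
Seconds per minute: 60
Minutes to seconds: 23 x 60 = 1380
Total: 1380 + 14 = 1394

1394


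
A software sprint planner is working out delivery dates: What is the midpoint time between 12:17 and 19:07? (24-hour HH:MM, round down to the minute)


Start time: 12:17 = 737 minutes from midnight
End time: 19:07 = 1147 minutes from midnight
Sum: 737 + 1147 = 1884
Midpoint: 1884 / 2 = 942 minutes
Convert: 942 / 60 = 15 hours, 42 minutes
Result: 15:42

15:42


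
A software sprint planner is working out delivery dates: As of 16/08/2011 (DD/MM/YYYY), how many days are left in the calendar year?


Start: August 16, 2011
End: December 31, 2011
Days left in August: 15
September: 30
October: 31
November: 30
December: 31
Sum of remaining months: 122
Total: 15 + 122 = 137

137


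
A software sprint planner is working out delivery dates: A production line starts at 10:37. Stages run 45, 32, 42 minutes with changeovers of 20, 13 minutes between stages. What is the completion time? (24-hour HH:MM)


Start: 10:37 = 637 min from midnight
  after task 1 (45 min): 11:22
  after break (20 min): 11:42
  after task 2 (32 min): 12:14
  after break (13 min): 12:27
  after task 3 (42 min): 13:09
Total elapsed: 152 minutes
End time: 13:09

13:09


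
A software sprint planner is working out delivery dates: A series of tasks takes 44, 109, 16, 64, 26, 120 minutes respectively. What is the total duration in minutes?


Durations: 44, 109, 16, 64, 26, 120
Running sum: 44
+ 109 = 153
+ 16 = 169
+ 64 = 233
+ 26 = 259
+ 120 = 379
Total duration: 379 minutes
That is 6 hours and 19 minutes

379


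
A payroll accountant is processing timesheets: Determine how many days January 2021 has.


Month: January
Year: 2021
January is a 31-day month
Total: 31 days

31


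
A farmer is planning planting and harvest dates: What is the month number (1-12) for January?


Calendar month order:
1. January <--
2. February
January is month number 1

1


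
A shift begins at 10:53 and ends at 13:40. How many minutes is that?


Start time: 10:53 = 653 minutes from midnight
End time: 13:40 = 820 minutes from midnight
Difference: 820 - 653 = 167 minutes
That is 2 hours and 47 minutes

167


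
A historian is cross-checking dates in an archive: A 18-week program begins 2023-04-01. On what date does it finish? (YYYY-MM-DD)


Start: 2023-04-01
Weeks to add: 18
Convert to days: 18 x 7 = 126 days
Add 126 days to 2023-04-01
Result: 2023-08-05

2023-08-05


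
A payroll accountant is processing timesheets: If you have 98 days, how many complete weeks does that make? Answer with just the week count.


Total days: 98
Days per week: 7
Division: 98 / 7 = 14 remainder 0
Complete weeks: 14
Remaining days: 0

14


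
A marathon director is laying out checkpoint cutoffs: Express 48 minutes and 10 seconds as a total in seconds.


Minutes: 48
Seconds: 10
Convert minutes to seconds: 48 x 60 = 2880
Add remaining seconds: 2880 + 10 = 2890

2890


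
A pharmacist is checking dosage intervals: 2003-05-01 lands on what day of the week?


Date: 2003-05-01
January 1, 2003 is a Wednesday
Day of year: 121
Offset from Jan 1: 120 days
120 mod 7 = 1
Result: Thursday

Thursday


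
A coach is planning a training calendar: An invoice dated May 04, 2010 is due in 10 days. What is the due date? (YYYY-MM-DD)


Start: 2010-05-04
Adding 10 days
Days remaining in May: 27
Result: 2010-05-14

2010-05-14


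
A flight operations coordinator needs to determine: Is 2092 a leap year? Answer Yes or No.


Year: 2092
Divisible by 4? 2092 / 4 = 523.0 -> Yes
Divisible by 100? 2092 / 100 = 20.92 -> No
Divisible by 4 but not 100, so it IS a leap year

Yes


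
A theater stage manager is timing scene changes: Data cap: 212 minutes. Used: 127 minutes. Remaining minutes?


Total budget: 212 minutes
Time used: 127 minutes
Remaining: 212 - 127 = 85 minutes
Percent used: 59.9%
Percent remaining: 40.1%

85
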